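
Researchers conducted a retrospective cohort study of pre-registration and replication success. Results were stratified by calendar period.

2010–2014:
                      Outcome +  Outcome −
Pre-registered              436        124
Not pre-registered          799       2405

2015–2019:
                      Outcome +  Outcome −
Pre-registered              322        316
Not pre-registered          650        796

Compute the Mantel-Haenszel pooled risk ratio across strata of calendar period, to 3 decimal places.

RR_MH = Σ(aᵢ·n₀ᵢ/nᵢ) / Σ(cᵢ·n₁ᵢ/nᵢ), with n₁ᵢ = aᵢ+bᵢ (exposed), n₀ᵢ = cᵢ+dᵢ (unexposed), nᵢ = n₁ᵢ+n₀ᵢ.
Stratum 1 (2010–2014): n₁ = 560, n₀ = 3204, n = 3764; a·n₀/n = 436·3204/3764 = 371.1328; c·n₁/n = 799·560/3764 = 118.8735
Stratum 2 (2015–2019): n₁ = 638, n₀ = 1446, n = 2084; a·n₀/n = 322·1446/2084 = 223.4223; c·n₁/n = 650·638/2084 = 198.9923
RR_MH = (371.1328 + 223.4223) / (118.8735 + 198.9923) = 594.5551 / 317.8659 = 1.87046

1.870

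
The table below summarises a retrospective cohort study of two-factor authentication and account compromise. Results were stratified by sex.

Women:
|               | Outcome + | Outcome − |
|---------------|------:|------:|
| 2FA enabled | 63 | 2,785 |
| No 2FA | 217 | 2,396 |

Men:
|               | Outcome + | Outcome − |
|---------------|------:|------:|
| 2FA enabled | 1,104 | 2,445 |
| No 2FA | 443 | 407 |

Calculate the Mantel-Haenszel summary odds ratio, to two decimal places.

0.36

OR_MH = Σ(aᵢdᵢ/nᵢ) / Σ(bᵢcᵢ/nᵢ), where nᵢ is the stratum total.
Stratum 1 (Women): n = 5461; a·d/n = 63·2396/5461 = 27.6411; b·c/n = 2785·217/5461 = 110.6656
Stratum 2 (Men): n = 4399; a·d/n = 1104·407/4399 = 102.1432; b·c/n = 2445·443/4399 = 246.2230
OR_MH = (27.6411 + 102.1432) / (110.6656 + 246.2230) = 129.7843 / 356.8886 = 0.36365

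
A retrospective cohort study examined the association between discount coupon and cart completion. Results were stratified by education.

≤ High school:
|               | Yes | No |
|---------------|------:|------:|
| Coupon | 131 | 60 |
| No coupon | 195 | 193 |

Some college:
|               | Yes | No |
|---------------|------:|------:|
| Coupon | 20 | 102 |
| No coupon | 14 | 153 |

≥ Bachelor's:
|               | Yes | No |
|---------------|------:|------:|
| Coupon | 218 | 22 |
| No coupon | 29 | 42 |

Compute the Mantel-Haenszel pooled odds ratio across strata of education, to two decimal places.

3.08

OR_MH = Σ(aᵢdᵢ/nᵢ) / Σ(bᵢcᵢ/nᵢ), where nᵢ is the stratum total.
Stratum 1 (≤ High school): n = 579; a·d/n = 131·193/579 = 43.6667; b·c/n = 60·195/579 = 20.2073
Stratum 2 (Some college): n = 289; a·d/n = 20·153/289 = 10.5882; b·c/n = 102·14/289 = 4.9412
Stratum 3 (≥ Bachelor's): n = 311; a·d/n = 218·42/311 = 29.4405; b·c/n = 22·29/311 = 2.0514
OR_MH = (43.6667 + 10.5882 + 29.4405) / (20.2073 + 4.9412 + 2.0514) = 83.6954 / 27.1999 = 3.07705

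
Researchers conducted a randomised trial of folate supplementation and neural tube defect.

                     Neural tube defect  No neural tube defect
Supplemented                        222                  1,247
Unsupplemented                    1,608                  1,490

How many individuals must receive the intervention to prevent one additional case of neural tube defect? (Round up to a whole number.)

3

Risk in treated group = 222/1469 = 0.15112; risk in control = 1608/3098 = 0.51904.
Absolute risk reduction = 0.51904 − 0.15112 = 0.36792
NNT = 1 / ARR = 1 / 0.36792 = 2.718 → round up → 3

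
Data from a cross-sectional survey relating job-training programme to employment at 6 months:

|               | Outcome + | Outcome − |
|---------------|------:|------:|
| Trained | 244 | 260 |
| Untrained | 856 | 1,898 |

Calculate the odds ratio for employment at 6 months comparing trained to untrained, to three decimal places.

2.081

Cells: a = 244, b = 260, c = 856, d = 1898.
OR = (a·d)/(b·c) = (244 × 1898) / (260 × 856) = 463112 / 222560 = 2.08084
The odds of employment at 6 months are about 2.08 times as high in the trained group.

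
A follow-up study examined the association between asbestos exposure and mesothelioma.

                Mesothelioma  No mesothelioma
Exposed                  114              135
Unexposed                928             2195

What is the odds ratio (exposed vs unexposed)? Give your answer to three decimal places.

Cells: a = 114, b = 135, c = 928, d = 2195.
OR = (a·d)/(b·c) = (114 × 2195) / (135 × 928) = 250230 / 125280 = 1.99737
The odds of mesothelioma are about 2.00 times as high in the exposed group.

1.997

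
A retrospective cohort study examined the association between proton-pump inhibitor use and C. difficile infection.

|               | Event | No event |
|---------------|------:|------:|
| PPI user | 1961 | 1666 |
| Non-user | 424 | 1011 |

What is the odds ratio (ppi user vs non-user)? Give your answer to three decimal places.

2.807

Cells: a = 1961, b = 1666, c = 424, d = 1011.
OR = (a·d)/(b·c) = (1961 × 1011) / (1666 × 424) = 1982571 / 706384 = 2.80665
The odds of C. difficile infection are about 2.81 times as high in the ppi user group.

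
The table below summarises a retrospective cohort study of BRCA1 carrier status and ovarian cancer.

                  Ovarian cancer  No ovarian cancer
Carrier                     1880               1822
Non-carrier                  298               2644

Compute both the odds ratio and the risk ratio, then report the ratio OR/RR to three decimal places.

Cells: a = 1880, b = 1822, c = 298, d = 2644.
OR = (1880·2644)/(1822·298) = 4970720/542956 = 9.15492
Risk in exposed = 1880/3702 = 0.50783; risk in unexposed = 298/2942 = 0.10129; RR = 5.01358
OR/RR = 9.15492 / 5.01358 = 1.82603
The outcome is not rare, so the OR lies further from 1 than the RR.

1.826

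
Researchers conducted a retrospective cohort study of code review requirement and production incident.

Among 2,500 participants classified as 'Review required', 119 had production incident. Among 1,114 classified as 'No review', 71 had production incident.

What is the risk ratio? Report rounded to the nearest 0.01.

0.75

From the description: a = 119, b = 2381, c = 71, d = 1043.
Risk in exposed = 119/2500 = 0.04760; risk in unexposed = 71/1114 = 0.06373.
RR = 0.04760 / 0.06373 = 0.74685
The risk is 25% lower among the exposed than among the unexposed.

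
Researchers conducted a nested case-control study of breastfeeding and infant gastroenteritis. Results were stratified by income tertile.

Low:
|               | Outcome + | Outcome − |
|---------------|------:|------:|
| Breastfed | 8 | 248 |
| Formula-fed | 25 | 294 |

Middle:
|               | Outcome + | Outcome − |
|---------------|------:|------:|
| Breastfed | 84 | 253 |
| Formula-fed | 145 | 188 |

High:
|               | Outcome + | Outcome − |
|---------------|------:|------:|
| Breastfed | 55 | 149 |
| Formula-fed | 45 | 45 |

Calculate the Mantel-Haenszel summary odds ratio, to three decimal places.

0.408

OR_MH = Σ(aᵢdᵢ/nᵢ) / Σ(bᵢcᵢ/nᵢ), where nᵢ is the stratum total.
Stratum 1 (Low): n = 575; a·d/n = 8·294/575 = 4.0904; b·c/n = 248·25/575 = 10.7826
Stratum 2 (Middle): n = 670; a·d/n = 84·188/670 = 23.5701; b·c/n = 253·145/670 = 54.7537
Stratum 3 (High): n = 294; a·d/n = 55·45/294 = 8.4184; b·c/n = 149·45/294 = 22.8061
OR_MH = (4.0904 + 23.5701 + 8.4184) / (10.7826 + 54.7537 + 22.8061) = 36.0790 / 88.3425 = 0.40840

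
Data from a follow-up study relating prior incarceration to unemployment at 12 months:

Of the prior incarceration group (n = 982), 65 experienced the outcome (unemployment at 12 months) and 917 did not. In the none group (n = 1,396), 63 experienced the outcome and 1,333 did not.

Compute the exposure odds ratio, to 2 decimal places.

From the description: a = 65, b = 917, c = 63, d = 1333.
OR = (a·d)/(b·c) = (65 × 1333) / (917 × 63) = 86645 / 57771 = 1.49980
The odds of unemployment at 12 months are about 1.50 times as high in the prior incarceration group.

1.50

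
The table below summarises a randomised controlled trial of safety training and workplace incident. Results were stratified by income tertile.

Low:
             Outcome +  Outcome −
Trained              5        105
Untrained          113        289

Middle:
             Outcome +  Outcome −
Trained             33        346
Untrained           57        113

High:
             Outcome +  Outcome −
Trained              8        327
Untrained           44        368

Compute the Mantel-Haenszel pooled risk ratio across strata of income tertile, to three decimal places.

RR_MH = Σ(aᵢ·n₀ᵢ/nᵢ) / Σ(cᵢ·n₁ᵢ/nᵢ), with n₁ᵢ = aᵢ+bᵢ (exposed), n₀ᵢ = cᵢ+dᵢ (unexposed), nᵢ = n₁ᵢ+n₀ᵢ.
Stratum 1 (Low): n₁ = 110, n₀ = 402, n = 512; a·n₀/n = 5·402/512 = 3.9258; c·n₁/n = 113·110/512 = 24.2773
Stratum 2 (Middle): n₁ = 379, n₀ = 170, n = 549; a·n₀/n = 33·170/549 = 10.2186; c·n₁/n = 57·379/549 = 39.3497
Stratum 3 (High): n₁ = 335, n₀ = 412, n = 747; a·n₀/n = 8·412/747 = 4.4123; c·n₁/n = 44·335/747 = 19.7323
RR_MH = (3.9258 + 10.2186 + 4.4123) / (24.2773 + 39.3497 + 19.7323) = 18.5567 / 83.3593 = 0.22261

0.223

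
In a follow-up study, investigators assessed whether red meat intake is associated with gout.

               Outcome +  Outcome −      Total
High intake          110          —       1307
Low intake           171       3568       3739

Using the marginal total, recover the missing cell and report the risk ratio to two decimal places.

The missing cell is in the exposed row: 1307 − 110 = 1197.
So a = 110, b = 1197, c = 171, d = 3568.
RR = [a/(a+b)] / [c/(c+d)] = (110/1307) / (171/3739) = 0.08416/0.04573 = 1.84025

1.84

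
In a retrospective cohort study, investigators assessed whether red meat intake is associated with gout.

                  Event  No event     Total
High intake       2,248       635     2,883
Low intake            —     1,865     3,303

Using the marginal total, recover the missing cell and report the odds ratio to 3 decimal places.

The missing cell is in the unexposed row: 3303 − 1865 = 1438.
So a = 2248, b = 635, c = 1438, d = 1865.
OR = (a·d)/(b·c) = (2248 × 1865) / (635 × 1438) = 4192520 / 913130 = 4.59137

4.591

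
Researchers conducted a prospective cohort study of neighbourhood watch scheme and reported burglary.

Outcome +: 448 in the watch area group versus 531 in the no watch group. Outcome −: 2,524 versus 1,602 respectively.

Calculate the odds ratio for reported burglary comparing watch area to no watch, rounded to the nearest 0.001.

0.535

From the description: a = 448, b = 2524, c = 531, d = 1602.
OR = (a·d)/(b·c) = (448 × 1602) / (2524 × 531) = 717696 / 1340244 = 0.53550
Exposure is associated with lower odds of reported burglary (OR = 0.54 < 1).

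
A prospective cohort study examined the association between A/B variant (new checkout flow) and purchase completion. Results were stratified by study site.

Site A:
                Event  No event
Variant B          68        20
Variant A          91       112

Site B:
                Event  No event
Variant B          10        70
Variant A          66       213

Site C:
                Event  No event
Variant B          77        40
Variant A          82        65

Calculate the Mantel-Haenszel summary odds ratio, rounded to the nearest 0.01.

1.62

OR_MH = Σ(aᵢdᵢ/nᵢ) / Σ(bᵢcᵢ/nᵢ), where nᵢ is the stratum total.
Stratum 1 (Site A): n = 291; a·d/n = 68·112/291 = 26.1718; b·c/n = 20·91/291 = 6.2543
Stratum 2 (Site B): n = 359; a·d/n = 10·213/359 = 5.9331; b·c/n = 70·66/359 = 12.8691
Stratum 3 (Site C): n = 264; a·d/n = 77·65/264 = 18.9583; b·c/n = 40·82/264 = 12.4242
OR_MH = (26.1718 + 5.9331 + 18.9583) / (6.2543 + 12.8691 + 12.4242) = 51.0633 / 31.5476 = 1.61861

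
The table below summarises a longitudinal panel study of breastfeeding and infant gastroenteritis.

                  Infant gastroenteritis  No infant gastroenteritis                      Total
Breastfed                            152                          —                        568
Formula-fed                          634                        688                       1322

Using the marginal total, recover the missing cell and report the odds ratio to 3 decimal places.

0.397

The missing cell is in the exposed row: 568 − 152 = 416.
So a = 152, b = 416, c = 634, d = 688.
OR = (a·d)/(b·c) = (152 × 688) / (416 × 634) = 104576 / 263744 = 0.39651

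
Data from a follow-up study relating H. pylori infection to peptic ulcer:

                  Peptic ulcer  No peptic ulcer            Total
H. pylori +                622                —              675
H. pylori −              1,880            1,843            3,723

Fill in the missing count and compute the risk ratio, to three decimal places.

The missing cell is in the exposed row: 675 − 622 = 53.
So a = 622, b = 53, c = 1880, d = 1843.
RR = [a/(a+b)] / [c/(c+d)] = (622/675) / (1880/3723) = 0.92148/0.50497 = 1.82483

1.825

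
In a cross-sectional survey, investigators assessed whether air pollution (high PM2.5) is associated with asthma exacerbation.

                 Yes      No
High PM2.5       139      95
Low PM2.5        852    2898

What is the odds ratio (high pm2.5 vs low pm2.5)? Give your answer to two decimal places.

4.98

Cells: a = 139, b = 95, c = 852, d = 2898.
OR = (a·d)/(b·c) = (139 × 2898) / (95 × 852) = 402822 / 80940 = 4.97680
The odds of asthma exacerbation are about 4.98 times as high in the high pm2.5 group.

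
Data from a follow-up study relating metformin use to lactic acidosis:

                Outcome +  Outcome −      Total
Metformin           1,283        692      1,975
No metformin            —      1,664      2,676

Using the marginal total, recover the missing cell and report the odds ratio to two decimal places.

The missing cell is in the unexposed row: 2676 − 1664 = 1012.
So a = 1283, b = 692, c = 1012, d = 1664.
OR = (a·d)/(b·c) = (1283 × 1664) / (692 × 1012) = 2134912 / 700304 = 3.04855

3.05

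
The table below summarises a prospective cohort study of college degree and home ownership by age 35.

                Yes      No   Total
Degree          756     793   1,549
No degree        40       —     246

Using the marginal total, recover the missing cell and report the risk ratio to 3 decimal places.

The missing cell is in the unexposed row: 246 − 40 = 206.
So a = 756, b = 793, c = 40, d = 206.
RR = [a/(a+b)] / [c/(c+d)] = (756/1549) / (40/246) = 0.48806/0.16260 = 3.00155

3.002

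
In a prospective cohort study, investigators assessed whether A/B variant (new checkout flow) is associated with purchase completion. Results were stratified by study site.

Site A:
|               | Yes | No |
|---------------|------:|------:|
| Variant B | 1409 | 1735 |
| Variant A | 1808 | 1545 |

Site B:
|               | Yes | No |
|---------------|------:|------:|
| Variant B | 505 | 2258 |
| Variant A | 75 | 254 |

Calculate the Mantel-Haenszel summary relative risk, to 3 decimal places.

RR_MH = Σ(aᵢ·n₀ᵢ/nᵢ) / Σ(cᵢ·n₁ᵢ/nᵢ), with n₁ᵢ = aᵢ+bᵢ (exposed), n₀ᵢ = cᵢ+dᵢ (unexposed), nᵢ = n₁ᵢ+n₀ᵢ.
Stratum 1 (Site A): n₁ = 3144, n₀ = 3353, n = 6497; a·n₀/n = 1409·3353/6497 = 727.1628; c·n₁/n = 1808·3144/6497 = 874.9195
Stratum 2 (Site B): n₁ = 2763, n₀ = 329, n = 3092; a·n₀/n = 505·329/3092 = 53.7338; c·n₁/n = 75·2763/3092 = 67.0197
RR_MH = (727.1628 + 53.7338) / (874.9195 + 67.0197) = 780.8967 / 941.9392 = 0.82903

0.829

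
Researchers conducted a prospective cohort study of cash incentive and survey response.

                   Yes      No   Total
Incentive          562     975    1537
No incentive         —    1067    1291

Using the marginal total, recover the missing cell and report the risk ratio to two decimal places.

The missing cell is in the unexposed row: 1291 − 1067 = 224.
So a = 562, b = 975, c = 224, d = 1067.
RR = [a/(a+b)] / [c/(c+d)] = (562/1537) / (224/1291) = 0.36565/0.17351 = 2.10737

2.11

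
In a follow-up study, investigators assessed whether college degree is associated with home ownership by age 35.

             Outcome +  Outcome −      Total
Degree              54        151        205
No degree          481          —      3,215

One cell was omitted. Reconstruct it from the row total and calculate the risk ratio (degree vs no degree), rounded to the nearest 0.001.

The missing cell is in the unexposed row: 3215 − 481 = 2734.
So a = 54, b = 151, c = 481, d = 2734.
RR = [a/(a+b)] / [c/(c+d)] = (54/205) / (481/3215) = 0.26341/0.14961 = 1.76066

1.761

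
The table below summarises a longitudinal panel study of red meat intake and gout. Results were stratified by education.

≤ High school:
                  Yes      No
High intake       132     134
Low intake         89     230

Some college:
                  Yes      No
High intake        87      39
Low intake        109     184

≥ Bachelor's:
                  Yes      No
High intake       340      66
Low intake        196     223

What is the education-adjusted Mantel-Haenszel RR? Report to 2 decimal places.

1.80

RR_MH = Σ(aᵢ·n₀ᵢ/nᵢ) / Σ(cᵢ·n₁ᵢ/nᵢ), with n₁ᵢ = aᵢ+bᵢ (exposed), n₀ᵢ = cᵢ+dᵢ (unexposed), nᵢ = n₁ᵢ+n₀ᵢ.
Stratum 1 (≤ High school): n₁ = 266, n₀ = 319, n = 585; a·n₀/n = 132·319/585 = 71.9795; c·n₁/n = 89·266/585 = 40.4684
Stratum 2 (Some college): n₁ = 126, n₀ = 293, n = 419; a·n₀/n = 87·293/419 = 60.8377; c·n₁/n = 109·126/419 = 32.7780
Stratum 3 (≥ Bachelor's): n₁ = 406, n₀ = 419, n = 825; a·n₀/n = 340·419/825 = 172.6788; c·n₁/n = 196·406/825 = 96.4558
RR_MH = (71.9795 + 60.8377 + 172.6788) / (40.4684 + 32.7780 + 96.4558) = 305.4960 / 169.7022 = 1.80019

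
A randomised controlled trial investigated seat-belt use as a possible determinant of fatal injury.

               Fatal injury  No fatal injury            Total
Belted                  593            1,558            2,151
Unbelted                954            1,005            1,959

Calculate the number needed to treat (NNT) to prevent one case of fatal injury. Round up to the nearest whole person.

Risk in treated group = 593/2151 = 0.27569; risk in control = 954/1959 = 0.48698.
Absolute risk reduction = 0.48698 − 0.27569 = 0.21130
NNT = 1 / ARR = 1 / 0.21130 = 4.733 → round up → 5

5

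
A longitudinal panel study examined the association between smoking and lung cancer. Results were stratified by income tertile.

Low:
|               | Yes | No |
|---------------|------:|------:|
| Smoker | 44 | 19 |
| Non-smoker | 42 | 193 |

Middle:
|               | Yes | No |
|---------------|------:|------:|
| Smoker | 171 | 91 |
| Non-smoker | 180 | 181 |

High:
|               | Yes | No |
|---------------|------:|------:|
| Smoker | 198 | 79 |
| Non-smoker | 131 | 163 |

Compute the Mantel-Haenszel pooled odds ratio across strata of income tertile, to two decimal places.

2.86

OR_MH = Σ(aᵢdᵢ/nᵢ) / Σ(bᵢcᵢ/nᵢ), where nᵢ is the stratum total.
Stratum 1 (Low): n = 298; a·d/n = 44·193/298 = 28.4966; b·c/n = 19·42/298 = 2.6779
Stratum 2 (Middle): n = 623; a·d/n = 171·181/623 = 49.6806; b·c/n = 91·180/623 = 26.2921
Stratum 3 (High): n = 571; a·d/n = 198·163/571 = 56.5219; b·c/n = 79·131/571 = 18.1243
OR_MH = (28.4966 + 49.6806 + 56.5219) / (2.6779 + 26.2921 + 18.1243) = 134.6991 / 47.0943 = 2.86020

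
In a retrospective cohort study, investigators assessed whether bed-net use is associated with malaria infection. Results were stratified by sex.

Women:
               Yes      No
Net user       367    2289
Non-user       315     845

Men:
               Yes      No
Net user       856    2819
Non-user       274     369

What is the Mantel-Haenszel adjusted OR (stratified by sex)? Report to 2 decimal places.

0.42

OR_MH = Σ(aᵢdᵢ/nᵢ) / Σ(bᵢcᵢ/nᵢ), where nᵢ is the stratum total.
Stratum 1 (Women): n = 3816; a·d/n = 367·845/3816 = 81.2670; b·c/n = 2289·315/3816 = 188.9505
Stratum 2 (Men): n = 4318; a·d/n = 856·369/4318 = 73.1505; b·c/n = 2819·274/4318 = 178.8805
OR_MH = (81.2670 + 73.1505) / (188.9505 + 178.8805) = 154.4176 / 367.8310 = 0.41981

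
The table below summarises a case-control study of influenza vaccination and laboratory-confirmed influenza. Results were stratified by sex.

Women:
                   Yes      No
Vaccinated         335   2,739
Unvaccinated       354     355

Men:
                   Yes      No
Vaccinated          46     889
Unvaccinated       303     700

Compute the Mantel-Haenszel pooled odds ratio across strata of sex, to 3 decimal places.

0.122

OR_MH = Σ(aᵢdᵢ/nᵢ) / Σ(bᵢcᵢ/nᵢ), where nᵢ is the stratum total.
Stratum 1 (Women): n = 3783; a·d/n = 335·355/3783 = 31.4367; b·c/n = 2739·354/3783 = 256.3061
Stratum 2 (Men): n = 1938; a·d/n = 46·700/1938 = 16.6151; b·c/n = 889·303/1938 = 138.9923
OR_MH = (31.4367 + 16.6151) / (256.3061 + 138.9923) = 48.0518 / 395.2984 = 0.12156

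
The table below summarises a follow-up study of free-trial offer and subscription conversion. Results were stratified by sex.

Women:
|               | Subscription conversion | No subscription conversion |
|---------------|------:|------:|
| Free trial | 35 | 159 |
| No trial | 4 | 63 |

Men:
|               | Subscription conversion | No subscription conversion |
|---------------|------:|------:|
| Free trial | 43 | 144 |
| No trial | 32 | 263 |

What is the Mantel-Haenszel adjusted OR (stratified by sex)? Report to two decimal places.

OR_MH = Σ(aᵢdᵢ/nᵢ) / Σ(bᵢcᵢ/nᵢ), where nᵢ is the stratum total.
Stratum 1 (Women): n = 261; a·d/n = 35·63/261 = 8.4483; b·c/n = 159·4/261 = 2.4368
Stratum 2 (Men): n = 482; a·d/n = 43·263/482 = 23.4627; b·c/n = 144·32/482 = 9.5602
OR_MH = (8.4483 + 23.4627) / (2.4368 + 9.5602) = 31.9109 / 11.9969 = 2.65992

2.66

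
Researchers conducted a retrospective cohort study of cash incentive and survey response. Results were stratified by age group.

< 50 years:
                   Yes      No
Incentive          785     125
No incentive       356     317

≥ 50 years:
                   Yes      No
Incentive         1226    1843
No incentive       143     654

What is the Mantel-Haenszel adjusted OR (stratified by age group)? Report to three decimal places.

OR_MH = Σ(aᵢdᵢ/nᵢ) / Σ(bᵢcᵢ/nᵢ), where nᵢ is the stratum total.
Stratum 1 (< 50 years): n = 1583; a·d/n = 785·317/1583 = 157.1984; b·c/n = 125·356/1583 = 28.1112
Stratum 2 (≥ 50 years): n = 3866; a·d/n = 1226·654/3866 = 207.3989; b·c/n = 1843·143/3866 = 68.1710
OR_MH = (157.1984 + 207.3989) / (28.1112 + 68.1710) = 364.5972 / 96.2822 = 3.78676

3.787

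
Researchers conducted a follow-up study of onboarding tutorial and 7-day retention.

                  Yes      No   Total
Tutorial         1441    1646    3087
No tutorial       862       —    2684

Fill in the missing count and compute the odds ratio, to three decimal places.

The missing cell is in the unexposed row: 2684 − 862 = 1822.
So a = 1441, b = 1646, c = 862, d = 1822.
OR = (a·d)/(b·c) = (1441 × 1822) / (1646 × 862) = 2625502 / 1418852 = 1.85044

1.850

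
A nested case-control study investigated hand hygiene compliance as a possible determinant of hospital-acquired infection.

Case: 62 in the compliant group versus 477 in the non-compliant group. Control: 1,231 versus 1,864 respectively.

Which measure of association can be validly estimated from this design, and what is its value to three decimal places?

From the description: a = 62, b = 1231, c = 477, d = 1864.
This is a nested case-control study: participants were sampled on outcome status, so risks in the source population cannot be estimated directly — relative risk is not valid here. The odds ratio is the appropriate measure.
OR = (a·d)/(b·c) = (62 × 1864) / (1231 × 477) = 115568 / 587187 = 0.19682

0.197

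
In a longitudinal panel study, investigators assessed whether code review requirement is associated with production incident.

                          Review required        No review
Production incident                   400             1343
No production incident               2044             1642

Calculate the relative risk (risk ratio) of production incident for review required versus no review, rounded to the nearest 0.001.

0.364

Reading the table with exposure as columns: a = 400 (Review required, case), b = 2044 (Review required, non-case), c = 1343 (No review, case), d = 1642.
Risk in exposed = 400/2444 = 0.16367; risk in unexposed = 1343/2985 = 0.44992.
RR = 0.16367 / 0.44992 = 0.36377
The risk is 64% lower among the exposed than among the unexposed.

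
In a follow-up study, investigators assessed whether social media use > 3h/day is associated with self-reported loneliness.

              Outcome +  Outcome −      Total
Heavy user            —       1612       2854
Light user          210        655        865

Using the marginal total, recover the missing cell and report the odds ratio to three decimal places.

2.403

The missing cell is in the exposed row: 2854 − 1612 = 1242.
So a = 1242, b = 1612, c = 210, d = 655.
OR = (a·d)/(b·c) = (1242 × 655) / (1612 × 210) = 813510 / 338520 = 2.40314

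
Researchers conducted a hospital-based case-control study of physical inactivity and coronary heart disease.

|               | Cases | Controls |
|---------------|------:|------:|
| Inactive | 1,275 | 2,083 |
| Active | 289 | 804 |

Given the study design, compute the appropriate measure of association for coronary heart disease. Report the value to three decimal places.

1.703

Cells: a = 1275, b = 2083, c = 289, d = 804.
This is a hospital-based case-control study: participants were sampled on outcome status, so risks in the source population cannot be estimated directly — relative risk is not valid here. The odds ratio is the appropriate measure.
OR = (a·d)/(b·c) = (1275 × 804) / (2083 × 289) = 1025100 / 601987 = 1.70286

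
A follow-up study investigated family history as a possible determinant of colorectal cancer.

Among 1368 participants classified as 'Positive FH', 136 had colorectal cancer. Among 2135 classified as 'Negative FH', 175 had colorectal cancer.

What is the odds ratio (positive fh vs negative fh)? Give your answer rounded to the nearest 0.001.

1.236

From the description: a = 136, b = 1232, c = 175, d = 1960.
OR = (a·d)/(b·c) = (136 × 1960) / (1232 × 175) = 266560 / 215600 = 1.23636
The odds of colorectal cancer are about 1.24 times as high in the positive fh group.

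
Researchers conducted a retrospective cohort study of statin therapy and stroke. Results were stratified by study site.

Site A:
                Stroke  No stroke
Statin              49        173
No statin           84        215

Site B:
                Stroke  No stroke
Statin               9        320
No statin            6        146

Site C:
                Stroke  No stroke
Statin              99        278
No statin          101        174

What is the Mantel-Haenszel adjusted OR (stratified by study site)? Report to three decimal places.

0.659

OR_MH = Σ(aᵢdᵢ/nᵢ) / Σ(bᵢcᵢ/nᵢ), where nᵢ is the stratum total.
Stratum 1 (Site A): n = 521; a·d/n = 49·215/521 = 20.2207; b·c/n = 173·84/521 = 27.8925
Stratum 2 (Site B): n = 481; a·d/n = 9·146/481 = 2.7318; b·c/n = 320·6/481 = 3.9917
Stratum 3 (Site C): n = 652; a·d/n = 99·174/652 = 26.4202; b·c/n = 278·101/652 = 43.0644
OR_MH = (20.2207 + 2.7318 + 26.4202) / (27.8925 + 3.9917 + 43.0644) = 49.3728 / 74.9486 = 0.65876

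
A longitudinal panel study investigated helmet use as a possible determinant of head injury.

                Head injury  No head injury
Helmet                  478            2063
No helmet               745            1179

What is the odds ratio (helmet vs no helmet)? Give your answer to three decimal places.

Cells: a = 478, b = 2063, c = 745, d = 1179.
OR = (a·d)/(b·c) = (478 × 1179) / (2063 × 745) = 563562 / 1536935 = 0.36668
Exposure is associated with lower odds of head injury (OR = 0.37 < 1).

0.367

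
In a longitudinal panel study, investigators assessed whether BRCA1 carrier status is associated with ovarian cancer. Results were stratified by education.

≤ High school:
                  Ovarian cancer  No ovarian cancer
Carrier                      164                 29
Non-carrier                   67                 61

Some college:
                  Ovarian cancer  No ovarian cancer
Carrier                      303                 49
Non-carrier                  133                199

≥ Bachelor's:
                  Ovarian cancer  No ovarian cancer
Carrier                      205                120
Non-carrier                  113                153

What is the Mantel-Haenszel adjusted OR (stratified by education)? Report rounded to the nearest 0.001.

OR_MH = Σ(aᵢdᵢ/nᵢ) / Σ(bᵢcᵢ/nᵢ), where nᵢ is the stratum total.
Stratum 1 (≤ High school): n = 321; a·d/n = 164·61/321 = 31.1651; b·c/n = 29·67/321 = 6.0530
Stratum 2 (Some college): n = 684; a·d/n = 303·199/684 = 88.1535; b·c/n = 49·133/684 = 9.5278
Stratum 3 (≥ Bachelor's): n = 591; a·d/n = 205·153/591 = 53.0711; b·c/n = 120·113/591 = 22.9442
OR_MH = (31.1651 + 88.1535 + 53.0711) / (6.0530 + 9.5278 + 22.9442) = 172.3897 / 38.5249 = 4.47476

4.475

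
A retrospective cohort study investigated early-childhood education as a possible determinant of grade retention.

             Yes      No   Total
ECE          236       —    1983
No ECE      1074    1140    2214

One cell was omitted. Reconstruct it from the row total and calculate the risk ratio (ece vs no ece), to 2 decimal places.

The missing cell is in the exposed row: 1983 − 236 = 1747.
So a = 236, b = 1747, c = 1074, d = 1140.
RR = [a/(a+b)] / [c/(c+d)] = (236/1983) / (1074/2214) = 0.11901/0.48509 = 0.24534

0.25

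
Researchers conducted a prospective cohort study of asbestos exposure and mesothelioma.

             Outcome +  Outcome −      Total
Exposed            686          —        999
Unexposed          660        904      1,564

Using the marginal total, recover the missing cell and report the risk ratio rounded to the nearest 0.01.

1.63

The missing cell is in the exposed row: 999 − 686 = 313.
So a = 686, b = 313, c = 660, d = 904.
RR = [a/(a+b)] / [c/(c+d)] = (686/999) / (660/1564) = 0.68669/0.42199 = 1.62724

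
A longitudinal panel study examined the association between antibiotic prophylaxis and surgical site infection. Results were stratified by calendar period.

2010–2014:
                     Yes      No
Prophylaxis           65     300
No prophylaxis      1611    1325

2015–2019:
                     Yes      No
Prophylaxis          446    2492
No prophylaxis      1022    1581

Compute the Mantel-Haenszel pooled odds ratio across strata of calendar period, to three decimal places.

OR_MH = Σ(aᵢdᵢ/nᵢ) / Σ(bᵢcᵢ/nᵢ), where nᵢ is the stratum total.
Stratum 1 (2010–2014): n = 3301; a·d/n = 65·1325/3301 = 26.0906; b·c/n = 300·1611/3301 = 146.4102
Stratum 2 (2015–2019): n = 5541; a·d/n = 446·1581/5541 = 127.2561; b·c/n = 2492·1022/5541 = 459.6326
OR_MH = (26.0906 + 127.2561) / (146.4102 + 459.6326) = 153.3467 / 606.0427 = 0.25303

0.253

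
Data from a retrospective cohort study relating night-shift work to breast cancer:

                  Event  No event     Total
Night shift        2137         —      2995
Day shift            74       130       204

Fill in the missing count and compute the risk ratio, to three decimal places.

1.967

The missing cell is in the exposed row: 2995 − 2137 = 858.
So a = 2137, b = 858, c = 74, d = 130.
RR = [a/(a+b)] / [c/(c+d)] = (2137/2995) / (74/204) = 0.71352/0.36275 = 1.96701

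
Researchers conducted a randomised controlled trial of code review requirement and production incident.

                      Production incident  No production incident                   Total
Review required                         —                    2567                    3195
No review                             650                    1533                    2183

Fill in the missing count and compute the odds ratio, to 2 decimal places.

The missing cell is in the exposed row: 3195 − 2567 = 628.
So a = 628, b = 2567, c = 650, d = 1533.
OR = (a·d)/(b·c) = (628 × 1533) / (2567 × 650) = 962724 / 1668550 = 0.57698

0.58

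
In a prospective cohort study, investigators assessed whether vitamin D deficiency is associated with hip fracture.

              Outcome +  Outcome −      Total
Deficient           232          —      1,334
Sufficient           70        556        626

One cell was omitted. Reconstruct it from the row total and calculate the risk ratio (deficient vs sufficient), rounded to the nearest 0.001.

1.555

The missing cell is in the exposed row: 1334 − 232 = 1102.
So a = 232, b = 1102, c = 70, d = 556.
RR = [a/(a+b)] / [c/(c+d)] = (232/1334) / (70/626) = 0.17391/0.11182 = 1.55528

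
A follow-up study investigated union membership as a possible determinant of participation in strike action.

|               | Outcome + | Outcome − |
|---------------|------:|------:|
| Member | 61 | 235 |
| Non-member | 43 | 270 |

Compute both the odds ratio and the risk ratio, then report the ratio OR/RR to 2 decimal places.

Cells: a = 61, b = 235, c = 43, d = 270.
OR = (61·270)/(235·43) = 16470/10105 = 1.62989
Risk in exposed = 61/296 = 0.20608; risk in unexposed = 43/313 = 0.13738; RR = 1.50008
OR/RR = 1.62989 / 1.50008 = 1.08653
The outcome is not rare, so the OR lies further from 1 than the RR.

1.09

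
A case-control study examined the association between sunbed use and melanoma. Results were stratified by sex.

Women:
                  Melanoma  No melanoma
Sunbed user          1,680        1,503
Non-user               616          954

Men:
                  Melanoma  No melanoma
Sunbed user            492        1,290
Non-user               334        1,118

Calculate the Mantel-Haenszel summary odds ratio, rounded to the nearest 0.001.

OR_MH = Σ(aᵢdᵢ/nᵢ) / Σ(bᵢcᵢ/nᵢ), where nᵢ is the stratum total.
Stratum 1 (Women): n = 4753; a·d/n = 1680·954/4753 = 337.2018; b·c/n = 1503·616/4753 = 194.7923
Stratum 2 (Men): n = 3234; a·d/n = 492·1118/3234 = 170.0853; b·c/n = 1290·334/3234 = 133.2282
OR_MH = (337.2018 + 170.0853) / (194.7923 + 133.2282) = 507.2871 / 328.0205 = 1.54651

1.547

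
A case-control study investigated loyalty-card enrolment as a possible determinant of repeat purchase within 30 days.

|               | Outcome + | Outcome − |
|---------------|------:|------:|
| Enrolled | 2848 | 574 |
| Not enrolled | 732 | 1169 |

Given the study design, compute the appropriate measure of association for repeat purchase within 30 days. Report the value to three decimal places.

Cells: a = 2848, b = 574, c = 732, d = 1169.
This is a case-control study: participants were sampled on outcome status, so risks in the source population cannot be estimated directly — relative risk is not valid here. The odds ratio is the appropriate measure.
OR = (a·d)/(b·c) = (2848 × 1169) / (574 × 732) = 3329312 / 420168 = 7.92376

7.924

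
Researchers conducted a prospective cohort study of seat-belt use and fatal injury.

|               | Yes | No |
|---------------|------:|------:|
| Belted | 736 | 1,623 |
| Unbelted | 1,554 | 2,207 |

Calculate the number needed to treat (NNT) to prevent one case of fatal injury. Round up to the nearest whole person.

Risk in treated group = 736/2359 = 0.31200; risk in control = 1554/3761 = 0.41319.
Absolute risk reduction = 0.41319 − 0.31200 = 0.10119
NNT = 1 / ARR = 1 / 0.10119 = 9.882 → round up → 10

10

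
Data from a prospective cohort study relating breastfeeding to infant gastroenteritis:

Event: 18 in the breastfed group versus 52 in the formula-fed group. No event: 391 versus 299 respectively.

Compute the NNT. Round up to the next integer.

Risk in treated group = 18/409 = 0.04401; risk in control = 52/351 = 0.14815.
Absolute risk reduction = 0.14815 − 0.04401 = 0.10414
NNT = 1 / ARR = 1 / 0.10414 = 9.603 → round up → 10

10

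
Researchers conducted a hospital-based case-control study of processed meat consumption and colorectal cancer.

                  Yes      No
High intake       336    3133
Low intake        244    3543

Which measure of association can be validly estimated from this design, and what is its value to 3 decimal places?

1.557

Cells: a = 336, b = 3133, c = 244, d = 3543.
This is a hospital-based case-control study: participants were sampled on outcome status, so risks in the source population cannot be estimated directly — relative risk is not valid here. The odds ratio is the appropriate measure.
OR = (a·d)/(b·c) = (336 × 3543) / (3133 × 244) = 1190448 / 764452 = 1.55726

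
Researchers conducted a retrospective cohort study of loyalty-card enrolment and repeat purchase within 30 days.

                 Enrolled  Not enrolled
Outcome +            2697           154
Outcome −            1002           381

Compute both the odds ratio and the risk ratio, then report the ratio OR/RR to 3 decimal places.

2.629

Reading the table with exposure as columns: a = 2697 (Enrolled, case), b = 1002 (Enrolled, non-case), c = 154 (Not enrolled, case), d = 381.
OR = (2697·381)/(1002·154) = 1027557/154308 = 6.65913
Risk in exposed = 2697/3699 = 0.72912; risk in unexposed = 154/535 = 0.28785; RR = 2.53297
OR/RR = 6.65913 / 2.53297 = 2.62898
The outcome is not rare, so the OR lies further from 1 than the RR.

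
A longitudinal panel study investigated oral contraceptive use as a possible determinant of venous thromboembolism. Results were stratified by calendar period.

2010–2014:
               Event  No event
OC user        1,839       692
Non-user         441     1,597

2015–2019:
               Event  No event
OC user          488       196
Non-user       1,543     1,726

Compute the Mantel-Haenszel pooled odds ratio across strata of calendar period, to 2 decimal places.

OR_MH = Σ(aᵢdᵢ/nᵢ) / Σ(bᵢcᵢ/nᵢ), where nᵢ is the stratum total.
Stratum 1 (2010–2014): n = 4569; a·d/n = 1839·1597/4569 = 642.7846; b·c/n = 692·441/4569 = 66.7919
Stratum 2 (2015–2019): n = 3953; a·d/n = 488·1726/3953 = 213.0756; b·c/n = 196·1543/3953 = 76.5059
OR_MH = (642.7846 + 213.0756) / (66.7919 + 76.5059) = 855.8603 / 143.2978 = 5.97260

5.97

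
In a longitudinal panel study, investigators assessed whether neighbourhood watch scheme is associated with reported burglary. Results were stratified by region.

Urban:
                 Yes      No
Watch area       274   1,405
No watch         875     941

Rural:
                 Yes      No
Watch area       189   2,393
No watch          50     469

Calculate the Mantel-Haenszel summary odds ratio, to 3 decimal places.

0.262

OR_MH = Σ(aᵢdᵢ/nᵢ) / Σ(bᵢcᵢ/nᵢ), where nᵢ is the stratum total.
Stratum 1 (Urban): n = 3495; a·d/n = 274·941/3495 = 73.7722; b·c/n = 1405·875/3495 = 351.7525
Stratum 2 (Rural): n = 3101; a·d/n = 189·469/3101 = 28.5847; b·c/n = 2393·50/3101 = 38.5843
OR_MH = (73.7722 + 28.5847) / (351.7525 + 38.5843) = 102.3569 / 390.3368 = 0.26223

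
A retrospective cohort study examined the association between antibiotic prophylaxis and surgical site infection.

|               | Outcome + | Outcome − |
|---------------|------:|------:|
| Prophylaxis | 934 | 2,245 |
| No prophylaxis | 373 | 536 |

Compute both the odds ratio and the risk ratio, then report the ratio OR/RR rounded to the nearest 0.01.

0.83

Cells: a = 934, b = 2245, c = 373, d = 536.
OR = (934·536)/(2245·373) = 500624/837385 = 0.59784
Risk in exposed = 934/3179 = 0.29380; risk in unexposed = 373/909 = 0.41034; RR = 0.71600
OR/RR = 0.59784 / 0.71600 = 0.83498
The outcome is not rare, so the OR lies further from 1 than the RR.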